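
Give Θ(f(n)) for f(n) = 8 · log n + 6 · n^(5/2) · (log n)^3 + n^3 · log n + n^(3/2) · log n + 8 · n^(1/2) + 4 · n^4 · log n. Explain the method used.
f(n) ∈ Θ(n^4 · log n)

Compare the terms by growth order. For large n, n^a · (log n)^b dominates n^a' · (log n)^b' iff a > a', or (a = a' and b > b'). Ranking the 6 terms shows the dominant one is 4 · n^4 · log n. Hence f(n) ∈ Θ(n^4 · log n).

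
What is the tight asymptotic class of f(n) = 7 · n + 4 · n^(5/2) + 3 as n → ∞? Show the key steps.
f(n) ∈ Θ(n^(5/2))

Compare the terms by growth order. For large n, n^a · (log n)^b dominates n^a' · (log n)^b' iff a > a', or (a = a' and b > b'). Ranking the 3 terms shows the dominant one is 4 · n^(5/2). Hence f(n) ∈ Θ(n^(5/2)).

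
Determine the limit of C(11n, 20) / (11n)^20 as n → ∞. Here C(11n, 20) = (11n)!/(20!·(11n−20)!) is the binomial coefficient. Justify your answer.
lim = 1/20! = 1/2432902008176640000

With N = 11n → ∞: C(N, 20) / N^20 = [N(N−1)…(N−19)] / (20! · N^20) = (1/20!) · 1 · (1 − 1/(11n)) · … · (1 − 19/(11n)). Each factor → 1 as N → ∞, so the limit is 1/20! = 1/2432902008176640000.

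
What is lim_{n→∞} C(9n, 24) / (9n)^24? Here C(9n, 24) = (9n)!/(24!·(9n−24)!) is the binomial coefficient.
lim = 1/24! = 1/620448401733239439360000

With N = 9n → ∞: C(N, 24) / N^24 = [N(N−1)…(N−23)] / (24! · N^24) = (1/24!) · 1 · (1 − 1/(9n)) · … · (1 − 23/(9n)). Each factor → 1 as N → ∞, so the limit is 1/24! = 1/620448401733239439360000.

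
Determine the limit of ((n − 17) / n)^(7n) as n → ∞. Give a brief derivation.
lim = e^(−119)

Rewrite as (1 − 17/n)^(7n). By the standard limit (1 + x/n)^n → e^x, we have (1 − 17/n)^n → e^(−17), and raising to the 7th power gives e^(−119).
More precisely, ln[(1 − 17/n)^(7n)] = 7n · ln(1 − 17/n) = 7n · (-17/n + O(1/n^2)) = -119 + O(1/n) → -119.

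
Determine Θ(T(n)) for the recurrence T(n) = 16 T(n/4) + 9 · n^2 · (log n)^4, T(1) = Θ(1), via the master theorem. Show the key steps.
T(n) = Θ(n^2 · (log n)^5)

Here log_4 16 = 2 and f(n) = 9 · n^2 · (log n)^4 = Θ(n^(log_4 16) · (log n)^4). This is the extended Case 2 of the master theorem (f matches the critical exponent up to log factors), giving T(n) = Θ(n^(log_4 16) · (log n)^(4+1)) = Θ(n^2 · (log n)^5).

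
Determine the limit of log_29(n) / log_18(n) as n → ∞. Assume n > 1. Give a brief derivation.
lim = ln(18) / ln(29) = log_29(18)

Change of base: log_29(n) = ln n / ln 29 and log_18(n) = ln n / ln 18. The ratio is (ln n / ln 29) · (ln 18 / ln n) = ln 18 / ln 29, a constant independent of n. So the limit is ln 18 / ln 29 = log_29(18).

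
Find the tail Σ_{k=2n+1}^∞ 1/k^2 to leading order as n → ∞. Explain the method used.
Σ_{k>2n} 1/k^2 ~ 1/(1 · (2n))

Compare to the integral: ∫_{2n}^∞ x^(−2) dx = [−x^(−1)/1]_{2n}^∞ = 1/((2−1)·(2n)). Euler-Maclaurin then gives
  Σ_{k>2n} 1/k^2 = ∫_{2n}^∞ dx/x^2 − 1/(2·(2n)^2) + O(1/(2n)^3).
(Equivalently this is ζ(2) − Σ_{k≤2n} 1/k^2.)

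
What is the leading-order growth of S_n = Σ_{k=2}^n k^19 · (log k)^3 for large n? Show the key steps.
S_n ~ n^20 · (log n)^3 / 20

By integral comparison, S_n = ∫_1^n x^19 · (log x)^3 dx + O(n^19 · (log n)^3). For the integral, the leading term of ∫_1^n x^19 (log x)^3 dx is n^20/20 · (log n)^3 (by repeated integration by parts; each step lowers the log-exponent and produces a relatively O(1/log n) correction). Hence S_n ~ n^20 · (log n)^3 / 20.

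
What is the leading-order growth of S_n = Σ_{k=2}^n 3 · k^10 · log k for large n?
S_n ~ 3 · n^11 log n / 11 − 3 · n^11 / 121

By integral comparison, S_n = ∫_1^n 3 · x^10 · log x dx + O(n^10 · log n). For the integral, ∫ x^10 log x dx = n^11 log n / 11 − n^11/121 (integration by parts). Hence S_n ~ 3 · n^11 log n / 11 − 3 · n^11 / 121.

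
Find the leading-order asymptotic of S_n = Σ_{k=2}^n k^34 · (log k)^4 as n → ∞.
S_n ~ n^35 · (log n)^4 / 35

By integral comparison, S_n = ∫_1^n x^34 · (log x)^4 dx + O(n^34 · (log n)^4). For the integral, the leading term of ∫_1^n x^34 (log x)^4 dx is n^35/35 · (log n)^4 (by repeated integration by parts; each step lowers the log-exponent and produces a relatively O(1/log n) correction). Hence S_n ~ n^35 · (log n)^4 / 35.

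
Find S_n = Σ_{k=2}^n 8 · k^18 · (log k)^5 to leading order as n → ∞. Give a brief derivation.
S_n ~ 8 · n^19 · (log n)^5 / 19

By integral comparison, S_n = ∫_1^n 8 · x^18 · (log x)^5 dx + O(n^18 · (log n)^5). For the integral, the leading term of ∫_1^n x^18 (log x)^5 dx is n^19/19 · (log n)^5 (by repeated integration by parts; each step lowers the log-exponent and produces a relatively O(1/log n) correction). Hence S_n ~ 8 · n^19 · (log n)^5 / 19.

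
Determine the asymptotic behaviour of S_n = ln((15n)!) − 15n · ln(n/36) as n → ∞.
S_n ~ 15n · (ln 540 − 1) + O(ln n)

Stirling: ln((15n)!) = 15n ln(15n) − 15n + O(ln n).
  S_n = 15n ln(15n) − 15n − 15n ln(n/36) + O(ln n)
      = 15n ln(15n) − 15n ln n + 15n ln 36 − 15n + O(ln n)
      = 15n ln 15 + 15n ln 36 − 15n + O(ln n)
      = 15n (ln 540 − 1) + O(ln n).
Numerically ln(540) − 1 ≈ 5.2916.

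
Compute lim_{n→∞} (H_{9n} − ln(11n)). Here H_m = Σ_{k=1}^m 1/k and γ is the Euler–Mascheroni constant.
lim = ln(9/11) + γ

By Euler-Maclaurin, H_m = ln m + γ + O(1/m). So
  H_{9n} − ln(11n) = ln(9n) + γ − ln(11n) + O(1/n)
                       = ln(9/11) + γ + O(1/n).
Hence the limit is ln(9/11) + γ.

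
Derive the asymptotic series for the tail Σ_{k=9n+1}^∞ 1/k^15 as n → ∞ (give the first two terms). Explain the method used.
Σ_{k>9n} 1/k^15 = 1/(14 · (9n)^14) − 1/(2 · (9n)^15) + O(1/(9n)^16)

Compare to the integral: ∫_{9n}^∞ x^(−15) dx = [−x^(−14)/14]_{9n}^∞ = 1/((15−1)·(9n)^14). The Euler-Maclaurin correction adds −f(9n)/2 = −1/(2·(9n)^15). Euler-Maclaurin then gives
  Σ_{k>9n} 1/k^15 = ∫_{9n}^∞ dx/x^15 − 1/(2·(9n)^15) + O(1/(9n)^16).
(Equivalently this is ζ(15) − Σ_{k≤9n} 1/k^15.)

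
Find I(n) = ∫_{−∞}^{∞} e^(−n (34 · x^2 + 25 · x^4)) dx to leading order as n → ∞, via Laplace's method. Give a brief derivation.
I(n) ~ sqrt(π/(34n))

φ(x) = 34 · x^2 + 25 · x^4 has its unique global minimum at x* = 0 (since φ'(x) = 68x + 100x^3 = 0 only at x = 0 for real x with both coefficients positive, and φ → ∞ as |x| → ∞). At x* = 0, φ(0) = 0 and φ''(0) = 68. Laplace's method then gives
  I(n) ~ sqrt(2π / (n · φ''(0))) · e^(−n φ(0)) = sqrt(2π / (68n)) = sqrt(π/(34n)).
The 25 · x^4 term contributes only at subleading order (an O(1/n) relative correction).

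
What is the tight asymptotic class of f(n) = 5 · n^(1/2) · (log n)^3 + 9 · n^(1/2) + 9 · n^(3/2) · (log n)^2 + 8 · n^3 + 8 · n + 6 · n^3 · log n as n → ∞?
f(n) ∈ Θ(n^3 · log n)

Compare the terms by growth order. For large n, n^a · (log n)^b dominates n^a' · (log n)^b' iff a > a', or (a = a' and b > b'). Ranking the 6 terms shows the dominant one is 6 · n^3 · log n. Hence f(n) ∈ Θ(n^3 · log n).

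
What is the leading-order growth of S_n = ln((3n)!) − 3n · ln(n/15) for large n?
S_n ~ 3n · (ln 45 − 1) + O(ln n)

Stirling: ln((3n)!) = 3n ln(3n) − 3n + O(ln n).
  S_n = 3n ln(3n) − 3n − 3n ln(n/15) + O(ln n)
      = 3n ln(3n) − 3n ln n + 3n ln 15 − 3n + O(ln n)
      = 3n ln 3 + 3n ln 15 − 3n + O(ln n)
      = 3n (ln 45 − 1) + O(ln n).
Numerically ln(45) − 1 ≈ 2.8067.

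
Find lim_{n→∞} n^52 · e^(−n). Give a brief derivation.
lim = 0

Exponentials with base > 1 dominate every fixed polynomial: for any fixed c, n^c / e^n → 0 as n → ∞ (e.g. by the ratio test, or since e^n grows faster than any power of n). Hence n^52 · e^(−n) = n^52 / e^n → 0.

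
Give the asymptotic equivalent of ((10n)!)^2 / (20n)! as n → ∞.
((10n)!)^2/(20n)! ~ ((2π·10n)^(1/2) / sqrt(2)) · 2^(−2·10n)  →  0

Write N = 10n. Stirling: N! ~ sqrt(2π N)(N/e)^N and (2N)! ~ sqrt(2π·2N)·(2N/e)^(2N).
  (N!)^2/(2N)! ~ (2π N)^(2/2) (N/e)^(2N) / [sqrt(2π·2N) (2N/e)^(2N)]
     = (2π N)^(2/2) / sqrt(2π·2N) · (N/(2N))^(2N)
     = (2π N)^((2−1)/2) / sqrt(2) · 2^(−2N).
Since 2^2 > 1, the factor 2^(−2N) decays exponentially, so the ratio → 0. Substituting N = 10n gives the stated form.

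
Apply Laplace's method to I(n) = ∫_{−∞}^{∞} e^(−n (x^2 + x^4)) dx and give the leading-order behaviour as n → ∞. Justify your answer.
I(n) ~ sqrt(π/n)

φ(x) = x^2 + x^4 has its unique global minimum at x* = 0 (since φ'(x) = 2x + 4x^3 = 0 only at x = 0 for real x with both coefficients positive, and φ → ∞ as |x| → ∞). At x* = 0, φ(0) = 0 and φ''(0) = 2. Laplace's method then gives
  I(n) ~ sqrt(2π / (n · φ''(0))) · e^(−n φ(0)) = sqrt(2π / (2n)) = sqrt(π/n).
The x^4 term contributes only at subleading order (an O(1/n) relative correction).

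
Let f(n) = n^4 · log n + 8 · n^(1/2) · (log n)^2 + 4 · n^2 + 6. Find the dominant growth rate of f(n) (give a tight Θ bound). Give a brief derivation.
f(n) ∈ Θ(n^4 · log n)

Compare the terms by growth order. For large n, n^a · (log n)^b dominates n^a' · (log n)^b' iff a > a', or (a = a' and b > b'). Ranking the 4 terms shows the dominant one is n^4 · log n. Hence f(n) ∈ Θ(n^4 · log n).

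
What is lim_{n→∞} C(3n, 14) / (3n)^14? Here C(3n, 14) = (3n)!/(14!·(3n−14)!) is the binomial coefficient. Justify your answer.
lim = 1/14! = 1/87178291200

With N = 3n → ∞: C(N, 14) / N^14 = [N(N−1)…(N−13)] / (14! · N^14) = (1/14!) · 1 · (1 − 1/(3n)) · … · (1 − 13/(3n)). Each factor → 1 as N → ∞, so the limit is 1/14! = 1/87178291200.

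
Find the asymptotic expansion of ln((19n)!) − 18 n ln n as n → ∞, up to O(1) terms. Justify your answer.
ln((19n)!) − 18 n ln n = n ln n + 19(ln 19 − 1) n + (1/2) ln(2π·19n) + O(1/n)

Stirling: ln((19n)!) = 19n ln(19n) − 19n + (1/2) ln(2π·19n) + O(1/n).
Expand 19n ln(19n) = 19n (ln n + ln 19) = 19n ln n + 19n ln 19.
Subtract 18n ln n: leading term is (19 − 18) n ln n = n ln n. The next term is 19n ln 19 − 19n = 19(ln 19 − 1) n. Then the (1/2) ln(2π·19n) correction.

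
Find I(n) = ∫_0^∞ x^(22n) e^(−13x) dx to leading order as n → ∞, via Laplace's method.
I(n) ~ (sqrt(2π·22n) / 13) · (22n/(13e))^(22n)

Write the integrand as exp(22n ln x − 13x) and set f(x) = 22n ln x − 13x. Then f'(x) = 22n/x − 13 = 0 at x* = 22n/13, and f''(x*) = −22n/x*^2 = −13^2/(22n). Laplace's method (interior maximum) gives
  I(n) ~ e^(f(x*)) · sqrt(2π / |f''(x*)|)
        = exp(22n ln(22n/13) − 22n) · sqrt(2π · 22n / 13^2)
        = (22n/13)^(22n) e^(−22n) · sqrt(2π·22n) / 13
        = (sqrt(2π·22n) / 13) · (22n/(13e))^(22n).
This matches Γ(22n+1)/13^(22n+1) with Stirling applied to Γ.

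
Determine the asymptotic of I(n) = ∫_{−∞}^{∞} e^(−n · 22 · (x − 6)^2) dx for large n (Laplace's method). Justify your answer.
I(n) = sqrt(π/(22n))

Here φ(x) = 22 · (x − 6)^2 has its unique minimum at x* = 6 with φ(x*) = 0 and φ''(x*) = 44. Laplace's method gives
  I(n) ~ e^(−n φ(x*)) · sqrt(2π / (n · φ''(x*))) = sqrt(2π / (44n)) = sqrt(π/(22n)).
This is exact: substituting u = (x − 6)·sqrt(22n) gives I(n) = (1/sqrt(22n)) ∫_{−∞}^{∞} e^(−u^2) du = sqrt(π/(22n)).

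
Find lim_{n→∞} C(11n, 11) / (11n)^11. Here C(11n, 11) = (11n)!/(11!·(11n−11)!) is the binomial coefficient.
lim = 1/11! = 1/39916800

With N = 11n → ∞: C(N, 11) / N^11 = [N(N−1)…(N−10)] / (11! · N^11) = (1/11!) · 1 · (1 − 1/(11n)) · … · (1 − 10/(11n)). Each factor → 1 as N → ∞, so the limit is 1/11! = 1/39916800.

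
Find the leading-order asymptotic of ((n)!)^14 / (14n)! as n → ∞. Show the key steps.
((n)!)^14/(14n)! ~ ((2π·n)^(13/2) / sqrt(14)) · 14^(−14·n)  →  0

Write N = n. Stirling: N! ~ sqrt(2π N)(N/e)^N and (14N)! ~ sqrt(2π·14N)·(14N/e)^(14N).
  (N!)^14/(14N)! ~ (2π N)^(14/2) (N/e)^(14N) / [sqrt(2π·14N) (14N/e)^(14N)]
     = (2π N)^(14/2) / sqrt(2π·14N) · (N/(14N))^(14N)
     = (2π N)^((14−1)/2) / sqrt(14) · 14^(−14N).
Since 14^14 > 1, the factor 14^(−14N) decays exponentially, so the ratio → 0. Substituting N = n gives the stated form.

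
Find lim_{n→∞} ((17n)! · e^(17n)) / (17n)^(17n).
lim = ∞

Stirling: (17n)! ~ sqrt(2π·17n) · (17n/e)^(17n). Hence
  (17n)! · e^(17n) / (17n)^(17n) ~ sqrt(2π·17n) = sqrt(2π·17) · sqrt(n) → ∞.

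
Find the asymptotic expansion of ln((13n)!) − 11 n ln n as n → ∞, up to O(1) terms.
ln((13n)!) − 11 n ln n = 2 n ln n + 13(ln 13 − 1) n + (1/2) ln(2π·13n) + O(1/n)

Stirling: ln((13n)!) = 13n ln(13n) − 13n + (1/2) ln(2π·13n) + O(1/n).
Expand 13n ln(13n) = 13n (ln n + ln 13) = 13n ln n + 13n ln 13.
Subtract 11n ln n: leading term is (13 − 11) n ln n = 2 n ln n. The next term is 13n ln 13 − 13n = 13(ln 13 − 1) n. Then the (1/2) ln(2π·13n) correction.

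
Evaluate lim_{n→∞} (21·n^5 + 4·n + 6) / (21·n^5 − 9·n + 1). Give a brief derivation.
lim = 21/21 = 1

For large n the leading n^5 terms dominate both numerator and denominator. Dividing top and bottom by n^5, every other term tends to 0, leaving 21/21 = 1.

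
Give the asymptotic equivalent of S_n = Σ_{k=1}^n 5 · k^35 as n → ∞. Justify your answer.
S_n ~ 5 · n^36 / 36

By integral comparison (Euler-Maclaurin), Σ_{k=1}^n 5 · k^35 = 5 · ∫_0^n x^35 dx + O(n^35) = 5 · n^36/36 + O(n^35). (Equivalently, Faulhaber's formula gives the same leading term.)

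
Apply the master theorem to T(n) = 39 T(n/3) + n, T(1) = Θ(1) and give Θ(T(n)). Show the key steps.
T(n) = Θ(n^(log_3 39))

Master theorem: compare f(n) = n to n^(log_3 39) where log_3 39 ≈ 3.335. Since 1 < log_3 39, we have f(n) = O(n^(log_3 39 − ε)) for some ε > 0 — Case 1. Hence T(n) = Θ(n^(log_3 39)).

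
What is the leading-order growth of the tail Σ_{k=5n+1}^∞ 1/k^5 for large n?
Σ_{k>5n} 1/k^5 ~ 1/(4 · (5n)^4)

Compare to the integral: ∫_{5n}^∞ x^(−5) dx = [−x^(−4)/4]_{5n}^∞ = 1/((5−1)·(5n)^4). Euler-Maclaurin then gives
  Σ_{k>5n} 1/k^5 = ∫_{5n}^∞ dx/x^5 − 1/(2·(5n)^5) + O(1/(5n)^6).
(Equivalently this is ζ(5) − Σ_{k≤5n} 1/k^5.)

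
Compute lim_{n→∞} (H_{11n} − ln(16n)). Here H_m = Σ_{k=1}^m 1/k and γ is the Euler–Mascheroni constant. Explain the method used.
lim = ln(11/16) + γ

By Euler-Maclaurin, H_m = ln m + γ + O(1/m). So
  H_{11n} − ln(16n) = ln(11n) + γ − ln(16n) + O(1/n)
                       = ln(11/16) + γ + O(1/n).
Hence the limit is ln(11/16) + γ.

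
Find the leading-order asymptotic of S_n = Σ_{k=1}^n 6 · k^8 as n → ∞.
S_n ~ 2 · n^9 / 3

By integral comparison (Euler-Maclaurin), Σ_{k=1}^n 6 · k^8 = 6 · ∫_0^n x^8 dx + O(n^8) = 6 · n^9/9 = 2 · n^9 / 3 + O(n^8). (Equivalently, Faulhaber's formula gives the same leading term.)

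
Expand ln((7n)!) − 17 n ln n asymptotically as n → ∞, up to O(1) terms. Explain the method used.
ln((7n)!) − 17 n ln n = −10 n ln n + 7(ln 7 − 1) n + (1/2) ln(2π·7n) + O(1/n)

Stirling: ln((7n)!) = 7n ln(7n) − 7n + (1/2) ln(2π·7n) + O(1/n).
Expand 7n ln(7n) = 7n (ln n + ln 7) = 7n ln n + 7n ln 7.
Subtract 17n ln n: leading term is (7 − 17) n ln n = −10 n ln n. The next term is 7n ln 7 − 7n = 7(ln 7 − 1) n. Then the (1/2) ln(2π·7n) correction.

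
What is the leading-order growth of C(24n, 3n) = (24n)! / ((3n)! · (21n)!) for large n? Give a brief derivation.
C(24n, 3n) ~ (16777216/823543)^(3n) · sqrt(4/(7π·3n))

Write N = 3n. Apply Stirling to each factorial:
  (8N)! ~ sqrt(2π·8N) · (8N/e)^(8N),
  N! ~ sqrt(2π N) · (N/e)^N,
  (7N)! ~ sqrt(2π·7N) · (7N/e)^(7N).
The exponential factors combine to (8N)^(8N) / (N^N · (7N)^(7N)) = 8^(8N)/7^(7N) = (8^8/7^7)^N = (16777216/823543)^N.
The square-root prefactors combine to sqrt(2π·8N) / (sqrt(2π N)·sqrt(2π·7N)) = sqrt(8 / (2π·7·N)) = sqrt(4/(7π·3n)).
Substituting N = 3n: C(24n, 3n) ~ (16777216/823543)^(3n) · sqrt(4/(7π·3n)).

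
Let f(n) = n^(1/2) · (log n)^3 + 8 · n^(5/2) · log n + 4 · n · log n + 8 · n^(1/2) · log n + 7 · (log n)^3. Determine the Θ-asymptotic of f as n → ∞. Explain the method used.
f(n) ∈ Θ(n^(5/2) · log n)

Compare the terms by growth order. For large n, n^a · (log n)^b dominates n^a' · (log n)^b' iff a > a', or (a = a' and b > b'). Ranking the 5 terms shows the dominant one is 8 · n^(5/2) · log n. Hence f(n) ∈ Θ(n^(5/2) · log n).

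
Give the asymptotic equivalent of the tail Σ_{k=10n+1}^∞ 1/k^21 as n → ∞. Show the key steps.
Σ_{k>10n} 1/k^21 ~ 1/(20 · (10n)^20)

Compare to the integral: ∫_{10n}^∞ x^(−21) dx = [−x^(−20)/20]_{10n}^∞ = 1/((21−1)·(10n)^20). Euler-Maclaurin then gives
  Σ_{k>10n} 1/k^21 = ∫_{10n}^∞ dx/x^21 − 1/(2·(10n)^21) + O(1/(10n)^22).
(Equivalently this is ζ(21) − Σ_{k≤10n} 1/k^21.)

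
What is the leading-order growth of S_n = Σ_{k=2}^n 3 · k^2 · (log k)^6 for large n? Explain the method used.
S_n ~ n^3 · (log n)^6

By integral comparison, S_n = ∫_1^n 3 · x^2 · (log x)^6 dx + O(n^2 · (log n)^6). For the integral, the leading term of ∫_1^n x^2 (log x)^6 dx is n^3/3 · (log n)^6 (by repeated integration by parts; each step lowers the log-exponent and produces a relatively O(1/log n) correction). Hence S_n ~ n^3 · (log n)^6.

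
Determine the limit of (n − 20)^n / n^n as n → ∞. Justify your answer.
lim = e^(−20)

Rewrite as (1 − 20/n)^(n). By the standard limit (1 + x/n)^n → e^x, we have (1 − 20/n)^n → e^(−20), and raising to the 1st power gives e^(−20).
More precisely, ln[(1 − 20/n)^(n)] = n · ln(1 − 20/n) = n · (-20/n + O(1/n^2)) = -20 + O(1/n) → -20.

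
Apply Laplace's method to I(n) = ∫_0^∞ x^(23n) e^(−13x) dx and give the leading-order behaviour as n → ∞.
I(n) ~ (sqrt(2π·23n) / 13) · (23n/(13e))^(23n)

Write the integrand as exp(23n ln x − 13x) and set f(x) = 23n ln x − 13x. Then f'(x) = 23n/x − 13 = 0 at x* = 23n/13, and f''(x*) = −23n/x*^2 = −13^2/(23n). Laplace's method (interior maximum) gives
  I(n) ~ e^(f(x*)) · sqrt(2π / |f''(x*)|)
        = exp(23n ln(23n/13) − 23n) · sqrt(2π · 23n / 13^2)
        = (23n/13)^(23n) e^(−23n) · sqrt(2π·23n) / 13
        = (sqrt(2π·23n) / 13) · (23n/(13e))^(23n).
This matches Γ(23n+1)/13^(23n+1) with Stirling applied to Γ.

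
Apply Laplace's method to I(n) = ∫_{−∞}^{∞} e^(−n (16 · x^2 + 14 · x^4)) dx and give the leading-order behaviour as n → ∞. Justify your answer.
I(n) ~ sqrt(π/(16n))

φ(x) = 16 · x^2 + 14 · x^4 has its unique global minimum at x* = 0 (since φ'(x) = 32x + 56x^3 = 0 only at x = 0 for real x with both coefficients positive, and φ → ∞ as |x| → ∞). At x* = 0, φ(0) = 0 and φ''(0) = 32. Laplace's method then gives
  I(n) ~ sqrt(2π / (n · φ''(0))) · e^(−n φ(0)) = sqrt(2π / (32n)) = sqrt(π/(16n)).
The 14 · x^4 term contributes only at subleading order (an O(1/n) relative correction).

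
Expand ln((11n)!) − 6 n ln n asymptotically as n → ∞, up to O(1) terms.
ln((11n)!) − 6 n ln n = 5 n ln n + 11(ln 11 − 1) n + (1/2) ln(2π·11n) + O(1/n)

Stirling: ln((11n)!) = 11n ln(11n) − 11n + (1/2) ln(2π·11n) + O(1/n).
Expand 11n ln(11n) = 11n (ln n + ln 11) = 11n ln n + 11n ln 11.
Subtract 6n ln n: leading term is (11 − 6) n ln n = 5 n ln n. The next term is 11n ln 11 − 11n = 11(ln 11 − 1) n. Then the (1/2) ln(2π·11n) correction.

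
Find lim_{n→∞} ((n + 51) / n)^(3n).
lim = e^153

Rewrite as (1 + 51/n)^(3n). By the standard limit (1 + x/n)^n → e^x, we have (1 + 51/n)^n → e^51, and raising to the 3rd power gives e^153.
More precisely, ln[(1 + 51/n)^(3n)] = 3n · ln(1 + 51/n) = 3n · (51/n + O(1/n^2)) = 153 + O(1/n) → 153.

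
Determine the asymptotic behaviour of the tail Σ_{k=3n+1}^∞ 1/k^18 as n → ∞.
Σ_{k>3n} 1/k^18 ~ 1/(17 · (3n)^17)

Compare to the integral: ∫_{3n}^∞ x^(−18) dx = [−x^(−17)/17]_{3n}^∞ = 1/((18−1)·(3n)^17). Euler-Maclaurin then gives
  Σ_{k>3n} 1/k^18 = ∫_{3n}^∞ dx/x^18 − 1/(2·(3n)^18) + O(1/(3n)^19).
(Equivalently this is ζ(18) − Σ_{k≤3n} 1/k^18.)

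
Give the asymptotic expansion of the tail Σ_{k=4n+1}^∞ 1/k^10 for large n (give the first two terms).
Σ_{k>4n} 1/k^10 = 1/(9 · (4n)^9) − 1/(2 · (4n)^10) + O(1/(4n)^11)

Compare to the integral: ∫_{4n}^∞ x^(−10) dx = [−x^(−9)/9]_{4n}^∞ = 1/((10−1)·(4n)^9). The Euler-Maclaurin correction adds −f(4n)/2 = −1/(2·(4n)^10). Euler-Maclaurin then gives
  Σ_{k>4n} 1/k^10 = ∫_{4n}^∞ dx/x^10 − 1/(2·(4n)^10) + O(1/(4n)^11).
(Equivalently this is ζ(10) − Σ_{k≤4n} 1/k^10.)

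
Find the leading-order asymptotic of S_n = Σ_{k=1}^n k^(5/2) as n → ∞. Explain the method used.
S_n ~ (2/7) · n^(7/2)

Integral comparison: Σ_{k=1}^n k^(5/2) = ∫_0^n x^(5/2) dx + O(n^(5/2)). The integral is n^(1 + 5/2) / (1 + 5/2) = n^((5+2)/2) / ((5+2)/2) = (2/7) · n^(7/2).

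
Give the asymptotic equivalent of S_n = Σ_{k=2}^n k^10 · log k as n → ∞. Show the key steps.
S_n ~ n^11 log n / 11 − n^11 / 121

By integral comparison, S_n = ∫_1^n x^10 · log x dx + O(n^10 · log n). For the integral, ∫ x^10 log x dx = n^11 log n / 11 − n^11/121 (integration by parts). Hence S_n ~ n^11 log n / 11 − n^11 / 121.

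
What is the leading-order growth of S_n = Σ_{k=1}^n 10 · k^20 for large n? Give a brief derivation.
S_n ~ 10 · n^21 / 21

By integral comparison (Euler-Maclaurin), Σ_{k=1}^n 10 · k^20 = 10 · ∫_0^n x^20 dx + O(n^20) = 10 · n^21/21 + O(n^20). (Equivalently, Faulhaber's formula gives the same leading term.)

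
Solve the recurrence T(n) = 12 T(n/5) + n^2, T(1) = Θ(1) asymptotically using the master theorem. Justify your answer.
T(n) = Θ(n^2)

log_5 12 ≈ 1.544. f(n) = n^2 dominates n^(log_5 12) since 2 > 1.544, and the regularity condition a·f(n/b) = 12·(n/5)^2 = (12/25)·n^2 ≤ c·f(n) holds with c = 12/25 ≈ 0.48 < 1. So this is Case 3: T(n) = Θ(f(n)) = Θ(n^2).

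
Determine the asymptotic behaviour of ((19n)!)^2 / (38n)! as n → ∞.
((19n)!)^2/(38n)! ~ ((2π·19n)^(1/2) / sqrt(2)) · 2^(−2·19n)  →  0

Write N = 19n. Stirling: N! ~ sqrt(2π N)(N/e)^N and (2N)! ~ sqrt(2π·2N)·(2N/e)^(2N).
  (N!)^2/(2N)! ~ (2π N)^(2/2) (N/e)^(2N) / [sqrt(2π·2N) (2N/e)^(2N)]
     = (2π N)^(2/2) / sqrt(2π·2N) · (N/(2N))^(2N)
     = (2π N)^((2−1)/2) / sqrt(2) · 2^(−2N).
Since 2^2 > 1, the factor 2^(−2N) decays exponentially, so the ratio → 0. Substituting N = 19n gives the stated form.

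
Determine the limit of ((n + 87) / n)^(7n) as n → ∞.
lim = e^609

Rewrite as (1 + 87/n)^(7n). By the standard limit (1 + x/n)^n → e^x, we have (1 + 87/n)^n → e^87, and raising to the 7th power gives e^609.
More precisely, ln[(1 + 87/n)^(7n)] = 7n · ln(1 + 87/n) = 7n · (87/n + O(1/n^2)) = 609 + O(1/n) → 609.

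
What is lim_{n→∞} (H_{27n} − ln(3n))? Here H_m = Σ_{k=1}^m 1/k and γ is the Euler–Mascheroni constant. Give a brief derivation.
lim = ln 9 + γ

By Euler-Maclaurin, H_m = ln m + γ + O(1/m). So
  H_{27n} − ln(3n) = ln(27n) + γ − ln(3n) + O(1/n)
                       = ln(27/3) + γ + O(1/n).
Hence the limit is ln(27/3) + γ (= ln 9).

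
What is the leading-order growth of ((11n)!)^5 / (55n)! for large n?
((11n)!)^5/(55n)! ~ ((2π·11n)^(4/2) / sqrt(5)) · 5^(−5·11n)  →  0

Write N = 11n. Stirling: N! ~ sqrt(2π N)(N/e)^N and (5N)! ~ sqrt(2π·5N)·(5N/e)^(5N).
  (N!)^5/(5N)! ~ (2π N)^(5/2) (N/e)^(5N) / [sqrt(2π·5N) (5N/e)^(5N)]
     = (2π N)^(5/2) / sqrt(2π·5N) · (N/(5N))^(5N)
     = (2π N)^((5−1)/2) / sqrt(5) · 5^(−5N).
Since 5^5 > 1, the factor 5^(−5N) decays exponentially, so the ratio → 0. Substituting N = 11n gives the stated form.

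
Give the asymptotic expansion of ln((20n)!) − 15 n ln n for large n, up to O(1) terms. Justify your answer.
ln((20n)!) − 15 n ln n = 5 n ln n + 20(ln 20 − 1) n + (1/2) ln(2π·20n) + O(1/n)

Stirling: ln((20n)!) = 20n ln(20n) − 20n + (1/2) ln(2π·20n) + O(1/n).
Expand 20n ln(20n) = 20n (ln n + ln 20) = 20n ln n + 20n ln 20.
Subtract 15n ln n: leading term is (20 − 15) n ln n = 5 n ln n. The next term is 20n ln 20 − 20n = 20(ln 20 − 1) n. Then the (1/2) ln(2π·20n) correction.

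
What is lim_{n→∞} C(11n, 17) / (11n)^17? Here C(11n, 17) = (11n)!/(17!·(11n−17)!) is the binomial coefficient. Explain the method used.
lim = 1/17! = 1/355687428096000

With N = 11n → ∞: C(N, 17) / N^17 = [N(N−1)…(N−16)] / (17! · N^17) = (1/17!) · 1 · (1 − 1/(11n)) · … · (1 − 16/(11n)). Each factor → 1 as N → ∞, so the limit is 1/17! = 1/355687428096000.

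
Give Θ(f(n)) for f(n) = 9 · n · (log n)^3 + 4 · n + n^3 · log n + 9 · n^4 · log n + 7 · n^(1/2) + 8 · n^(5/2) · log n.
f(n) ∈ Θ(n^4 · log n)

Compare the terms by growth order. For large n, n^a · (log n)^b dominates n^a' · (log n)^b' iff a > a', or (a = a' and b > b'). Ranking the 6 terms shows the dominant one is 9 · n^4 · log n. Hence f(n) ∈ Θ(n^4 · log n).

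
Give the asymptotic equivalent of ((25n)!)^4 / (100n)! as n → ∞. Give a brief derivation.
((25n)!)^4/(100n)! ~ ((2π·25n)^(3/2) / 2) · 4^(−4·25n)  →  0

Write N = 25n. Stirling: N! ~ sqrt(2π N)(N/e)^N and (4N)! ~ sqrt(2π·4N)·(4N/e)^(4N).
  (N!)^4/(4N)! ~ (2π N)^(4/2) (N/e)^(4N) / [sqrt(2π·4N) (4N/e)^(4N)]
     = (2π N)^(4/2) / sqrt(2π·4N) · (N/(4N))^(4N)
     = (2π N)^((4−1)/2) / 2 · 4^(−4N).
Since 4^4 > 1, the factor 4^(−4N) decays exponentially, so the ratio → 0. Substituting N = 25n gives the stated form.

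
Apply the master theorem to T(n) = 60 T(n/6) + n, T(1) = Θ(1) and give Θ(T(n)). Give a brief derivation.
T(n) = Θ(n^(log_6 60))

Master theorem: compare f(n) = n to n^(log_6 60) where log_6 60 ≈ 2.285. Since 1 < log_6 60, we have f(n) = O(n^(log_6 60 − ε)) for some ε > 0 — Case 1. Hence T(n) = Θ(n^(log_6 60)).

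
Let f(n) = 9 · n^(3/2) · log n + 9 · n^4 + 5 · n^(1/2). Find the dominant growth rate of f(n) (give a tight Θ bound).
f(n) ∈ Θ(n^4)

Compare the terms by growth order. For large n, n^a · (log n)^b dominates n^a' · (log n)^b' iff a > a', or (a = a' and b > b'). Ranking the 3 terms shows the dominant one is 9 · n^4. Hence f(n) ∈ Θ(n^4).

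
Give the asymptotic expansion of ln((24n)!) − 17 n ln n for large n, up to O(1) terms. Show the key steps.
ln((24n)!) − 17 n ln n = 7 n ln n + 24(ln 24 − 1) n + (1/2) ln(2π·24n) + O(1/n)

Stirling: ln((24n)!) = 24n ln(24n) − 24n + (1/2) ln(2π·24n) + O(1/n).
Expand 24n ln(24n) = 24n (ln n + ln 24) = 24n ln n + 24n ln 24.
Subtract 17n ln n: leading term is (24 − 17) n ln n = 7 n ln n. The next term is 24n ln 24 − 24n = 24(ln 24 − 1) n. Then the (1/2) ln(2π·24n) correction.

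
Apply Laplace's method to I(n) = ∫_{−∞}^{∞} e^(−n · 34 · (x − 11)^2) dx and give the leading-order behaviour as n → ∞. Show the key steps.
I(n) = sqrt(π/(34n))

Here φ(x) = 34 · (x − 11)^2 has its unique minimum at x* = 11 with φ(x*) = 0 and φ''(x*) = 68. Laplace's method gives
  I(n) ~ e^(−n φ(x*)) · sqrt(2π / (n · φ''(x*))) = sqrt(2π / (68n)) = sqrt(π/(34n)).
This is exact: substituting u = (x − 11)·sqrt(34n) gives I(n) = (1/sqrt(34n)) ∫_{−∞}^{∞} e^(−u^2) du = sqrt(π/(34n)).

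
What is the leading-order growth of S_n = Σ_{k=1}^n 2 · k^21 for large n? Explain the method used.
S_n ~ n^22 / 11

By integral comparison (Euler-Maclaurin), Σ_{k=1}^n 2 · k^21 = 2 · ∫_0^n x^21 dx + O(n^21) = 2 · n^22/22 = n^22 / 11 + O(n^21). (Equivalently, Faulhaber's formula gives the same leading term.)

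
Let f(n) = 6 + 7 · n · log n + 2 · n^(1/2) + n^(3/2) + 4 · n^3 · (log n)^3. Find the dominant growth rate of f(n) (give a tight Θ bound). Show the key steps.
f(n) ∈ Θ(n^3 · (log n)^3)

Compare the terms by growth order. For large n, n^a · (log n)^b dominates n^a' · (log n)^b' iff a > a', or (a = a' and b > b'). Ranking the 5 terms shows the dominant one is 4 · n^3 · (log n)^3. Hence f(n) ∈ Θ(n^3 · (log n)^3).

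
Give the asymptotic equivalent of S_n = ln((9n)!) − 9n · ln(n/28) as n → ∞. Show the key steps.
S_n ~ 9n · (ln 252 − 1) + O(ln n)

Stirling: ln((9n)!) = 9n ln(9n) − 9n + O(ln n).
  S_n = 9n ln(9n) − 9n − 9n ln(n/28) + O(ln n)
      = 9n ln(9n) − 9n ln n + 9n ln 28 − 9n + O(ln n)
      = 9n ln 9 + 9n ln 28 − 9n + O(ln n)
      = 9n (ln 252 − 1) + O(ln n).
Numerically ln(252) − 1 ≈ 4.5294.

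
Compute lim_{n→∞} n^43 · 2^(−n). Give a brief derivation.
lim = 0

Exponentials with base > 1 dominate every fixed polynomial: for any fixed c, n^c / 2^n → 0 as n → ∞ (e.g. by the ratio test, or by writing 2^n = e^(n ln 2) and noting e^(n ln 2) / n^c → ∞). Hence n^43 · 2^(−n) = n^43 / 2^n → 0.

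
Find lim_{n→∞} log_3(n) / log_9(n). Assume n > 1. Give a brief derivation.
lim = ln(9) / ln(3) = log_3(9)

Change of base: log_3(n) = ln n / ln 3 and log_9(n) = ln n / ln 9. The ratio is (ln n / ln 3) · (ln 9 / ln n) = ln 9 / ln 3, a constant independent of n. So the limit is ln 9 / ln 3 = log_3(9).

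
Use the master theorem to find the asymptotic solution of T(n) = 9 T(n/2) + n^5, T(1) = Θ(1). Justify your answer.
T(n) = Θ(n^5)

log_2 9 ≈ 3.170. f(n) = n^5 dominates n^(log_2 9) since 5 > 3.170, and the regularity condition a·f(n/b) = 9·(n/2)^5 = (9/32)·n^5 ≤ c·f(n) holds with c = 9/32 ≈ 0.281 < 1. So this is Case 3: T(n) = Θ(f(n)) = Θ(n^5).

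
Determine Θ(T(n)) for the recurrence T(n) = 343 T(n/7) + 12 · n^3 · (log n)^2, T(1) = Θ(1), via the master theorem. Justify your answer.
T(n) = Θ(n^3 · (log n)^3)

Here log_7 343 = 3 and f(n) = 12 · n^3 · (log n)^2 = Θ(n^(log_7 343) · (log n)^2). This is the extended Case 2 of the master theorem (f matches the critical exponent up to log factors), giving T(n) = Θ(n^(log_7 343) · (log n)^(2+1)) = Θ(n^3 · (log n)^3).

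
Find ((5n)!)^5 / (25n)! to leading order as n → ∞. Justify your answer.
((5n)!)^5/(25n)! ~ ((2π·5n)^(4/2) / sqrt(5)) · 5^(−5·5n)  →  0

Write N = 5n. Stirling: N! ~ sqrt(2π N)(N/e)^N and (5N)! ~ sqrt(2π·5N)·(5N/e)^(5N).
  (N!)^5/(5N)! ~ (2π N)^(5/2) (N/e)^(5N) / [sqrt(2π·5N) (5N/e)^(5N)]
     = (2π N)^(5/2) / sqrt(2π·5N) · (N/(5N))^(5N)
     = (2π N)^((5−1)/2) / sqrt(5) · 5^(−5N).
Since 5^5 > 1, the factor 5^(−5N) decays exponentially, so the ratio → 0. Substituting N = 5n gives the stated form.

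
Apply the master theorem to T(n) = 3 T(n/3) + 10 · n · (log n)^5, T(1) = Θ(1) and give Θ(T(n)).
T(n) = Θ(n · (log n)^6)

Here log_3 3 = 1 and f(n) = 10 · n · (log n)^5 = Θ(n^(log_3 3) · (log n)^5). This is the extended Case 2 of the master theorem (f matches the critical exponent up to log factors), giving T(n) = Θ(n^(log_3 3) · (log n)^(5+1)) = Θ(n · (log n)^6).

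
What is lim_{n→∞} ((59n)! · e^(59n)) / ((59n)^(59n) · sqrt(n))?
lim = sqrt(2π·59)

Stirling: (59n)! ~ sqrt(2π·59n) · (59n/e)^(59n). Hence
  (59n)! · e^(59n) / (59n)^(59n) ~ sqrt(2π·59n).
Dividing by sqrt(n): sqrt(2π·59n) / sqrt(n) = sqrt(2π·59) · n^((1−1)/2), so the limit is sqrt(2π·59).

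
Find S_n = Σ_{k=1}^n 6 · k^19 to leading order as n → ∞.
S_n ~ 3 · n^20 / 10

By integral comparison (Euler-Maclaurin), Σ_{k=1}^n 6 · k^19 = 6 · ∫_0^n x^19 dx + O(n^19) = 6 · n^20/20 = 3 · n^20 / 10 + O(n^19). (Equivalently, Faulhaber's formula gives the same leading term.)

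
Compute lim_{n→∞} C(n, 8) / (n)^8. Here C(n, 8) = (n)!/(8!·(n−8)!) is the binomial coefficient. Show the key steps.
lim = 1/8! = 1/40320

With N = n → ∞: C(N, 8) / N^8 = [N(N−1)…(N−7)] / (8! · N^8) = (1/8!) · 1 · (1 − 1/n) · … · (1 − 7/n). Each factor → 1 as N → ∞, so the limit is 1/8! = 1/40320.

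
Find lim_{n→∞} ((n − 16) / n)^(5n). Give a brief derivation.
lim = e^(−80)

Rewrite as (1 − 16/n)^(5n). By the standard limit (1 + x/n)^n → e^x, we have (1 − 16/n)^n → e^(−16), and raising to the 5th power gives e^(−80).
More precisely, ln[(1 − 16/n)^(5n)] = 5n · ln(1 − 16/n) = 5n · (-16/n + O(1/n^2)) = -80 + O(1/n) → -80.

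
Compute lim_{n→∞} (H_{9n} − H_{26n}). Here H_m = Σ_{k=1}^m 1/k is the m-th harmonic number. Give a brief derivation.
lim = ln(9/26)

Euler-Maclaurin gives H_m = ln m + γ + 1/(2m) + O(1/m^2). The γ and O(1/m) terms cancel in the difference:
  H_{9n} − H_{26n} = ln(9n) − ln(26n) + O(1/n) = ln(9/26) + O(1/n).
Hence the limit is ln(9/26).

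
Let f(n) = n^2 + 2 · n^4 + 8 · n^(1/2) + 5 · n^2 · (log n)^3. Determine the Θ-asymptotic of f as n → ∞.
f(n) ∈ Θ(n^4)

Compare the terms by growth order. For large n, n^a · (log n)^b dominates n^a' · (log n)^b' iff a > a', or (a = a' and b > b'). Ranking the 4 terms shows the dominant one is 2 · n^4. Hence f(n) ∈ Θ(n^4).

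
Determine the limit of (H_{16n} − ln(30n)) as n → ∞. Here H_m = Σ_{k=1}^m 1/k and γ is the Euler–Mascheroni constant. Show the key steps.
lim = ln(8/15) + γ

By Euler-Maclaurin, H_m = ln m + γ + O(1/m). So
  H_{16n} − ln(30n) = ln(16n) + γ − ln(30n) + O(1/n)
                       = ln(16/30) + γ + O(1/n).
Hence the limit is ln(16/30) + γ (= ln(8/15)).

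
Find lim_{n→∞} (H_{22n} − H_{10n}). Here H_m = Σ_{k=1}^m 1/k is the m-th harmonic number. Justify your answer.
lim = ln(22/10) = ln(11/5)

Euler-Maclaurin gives H_m = ln m + γ + 1/(2m) + O(1/m^2). The γ and O(1/m) terms cancel in the difference:
  H_{22n} − H_{10n} = ln(22n) − ln(10n) + O(1/n) = ln(22/10) + O(1/n).
Hence the limit is ln(22/10) = ln(11/5).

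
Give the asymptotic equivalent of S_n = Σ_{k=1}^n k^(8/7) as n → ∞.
S_n ~ (7/15) · n^(15/7)

Integral comparison: Σ_{k=1}^n k^(8/7) = ∫_0^n x^(8/7) dx + O(n^(8/7)). The integral is n^(1 + 8/7) / (1 + 8/7) = n^((8+7)/7) / ((8+7)/7) = (7/15) · n^(15/7).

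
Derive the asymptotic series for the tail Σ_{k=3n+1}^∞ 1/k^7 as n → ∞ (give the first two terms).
Σ_{k>3n} 1/k^7 = 1/(6 · (3n)^6) − 1/(2 · (3n)^7) + O(1/(3n)^8)

Compare to the integral: ∫_{3n}^∞ x^(−7) dx = [−x^(−6)/6]_{3n}^∞ = 1/((7−1)·(3n)^6). The Euler-Maclaurin correction adds −f(3n)/2 = −1/(2·(3n)^7). Euler-Maclaurin then gives
  Σ_{k>3n} 1/k^7 = ∫_{3n}^∞ dx/x^7 − 1/(2·(3n)^7) + O(1/(3n)^8).
(Equivalently this is ζ(7) − Σ_{k≤3n} 1/k^7.)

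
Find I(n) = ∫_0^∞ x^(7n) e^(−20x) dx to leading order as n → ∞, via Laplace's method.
I(n) ~ (sqrt(2π·7n) / 20) · (7n/(20e))^(7n)

Write the integrand as exp(7n ln x − 20x) and set f(x) = 7n ln x − 20x. Then f'(x) = 7n/x − 20 = 0 at x* = 7n/20, and f''(x*) = −7n/x*^2 = −20^2/(7n). Laplace's method (interior maximum) gives
  I(n) ~ e^(f(x*)) · sqrt(2π / |f''(x*)|)
        = exp(7n ln(7n/20) − 7n) · sqrt(2π · 7n / 20^2)
        = (7n/20)^(7n) e^(−7n) · sqrt(2π·7n) / 20
        = (sqrt(2π·7n) / 20) · (7n/(20e))^(7n).
This matches Γ(7n+1)/20^(7n+1) with Stirling applied to Γ.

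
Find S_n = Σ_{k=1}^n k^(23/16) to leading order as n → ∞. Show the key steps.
S_n ~ (16/39) · n^(39/16)

Integral comparison: Σ_{k=1}^n k^(23/16) = ∫_0^n x^(23/16) dx + O(n^(23/16)). The integral is n^(1 + 23/16) / (1 + 23/16) = n^((23+16)/16) / ((23+16)/16) = (16/39) · n^(39/16).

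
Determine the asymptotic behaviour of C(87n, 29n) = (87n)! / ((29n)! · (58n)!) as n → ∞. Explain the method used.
C(87n, 29n) ~ (27/4)^(29n) · sqrt(3/(4π·29n))

Write N = 29n. Apply Stirling to each factorial:
  (3N)! ~ sqrt(2π·3N) · (3N/e)^(3N),
  N! ~ sqrt(2π N) · (N/e)^N,
  (2N)! ~ sqrt(2π·2N) · (2N/e)^(2N).
The exponential factors combine to (3N)^(3N) / (N^N · (2N)^(2N)) = 3^(3N)/2^(2N) = (3^3/2^2)^N = (27/4)^N.
The square-root prefactors combine to sqrt(2π·3N) / (sqrt(2π N)·sqrt(2π·2N)) = sqrt(3 / (2π·2·N)) = sqrt(3/(4π·29n)).
Substituting N = 29n: C(87n, 29n) ~ (27/4)^(29n) · sqrt(3/(4π·29n)).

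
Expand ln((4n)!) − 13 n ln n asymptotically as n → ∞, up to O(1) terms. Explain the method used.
ln((4n)!) − 13 n ln n = −9 n ln n + 4(ln 4 − 1) n + (1/2) ln(2π·4n) + O(1/n)

Stirling: ln((4n)!) = 4n ln(4n) − 4n + (1/2) ln(2π·4n) + O(1/n).
Expand 4n ln(4n) = 4n (ln n + ln 4) = 4n ln n + 4n ln 4.
Subtract 13n ln n: leading term is (4 − 13) n ln n = −9 n ln n. The next term is 4n ln 4 − 4n = 4(ln 4 − 1) n. Then the (1/2) ln(2π·4n) correction.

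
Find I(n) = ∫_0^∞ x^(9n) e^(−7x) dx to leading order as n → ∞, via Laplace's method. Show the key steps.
I(n) ~ (sqrt(2π·9n) / 7) · (9n/(7e))^(9n)

Write the integrand as exp(9n ln x − 7x) and set f(x) = 9n ln x − 7x. Then f'(x) = 9n/x − 7 = 0 at x* = 9n/7, and f''(x*) = −9n/x*^2 = −7^2/(9n). Laplace's method (interior maximum) gives
  I(n) ~ e^(f(x*)) · sqrt(2π / |f''(x*)|)
        = exp(9n ln(9n/7) − 9n) · sqrt(2π · 9n / 7^2)
        = (9n/7)^(9n) e^(−9n) · sqrt(2π·9n) / 7
        = (sqrt(2π·9n) / 7) · (9n/(7e))^(9n).
This matches Γ(9n+1)/7^(9n+1) with Stirling applied to Γ.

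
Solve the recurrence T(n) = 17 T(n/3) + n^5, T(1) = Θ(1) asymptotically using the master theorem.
T(n) = Θ(n^5)

log_3 17 ≈ 2.579. f(n) = n^5 dominates n^(log_3 17) since 5 > 2.579, and the regularity condition a·f(n/b) = 17·(n/3)^5 = (17/243)·n^5 ≤ c·f(n) holds with c = 17/243 ≈ 0.07 < 1. So this is Case 3: T(n) = Θ(f(n)) = Θ(n^5).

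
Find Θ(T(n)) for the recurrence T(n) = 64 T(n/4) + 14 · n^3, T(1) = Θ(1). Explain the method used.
T(n) = Θ(n^3 log n)

log_4 64 = 3, and f(n) = 14 · n^3 = Θ(n^(log_4 64)). This is Case 2 of the master theorem: T(n) = Θ(f(n) · log n) = Θ(n^3 log n).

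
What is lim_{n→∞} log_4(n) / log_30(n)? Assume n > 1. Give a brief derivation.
lim = ln(30) / ln(4) = log_4(30)

Change of base: log_4(n) = ln n / ln 4 and log_30(n) = ln n / ln 30. The ratio is (ln n / ln 4) · (ln 30 / ln n) = ln 30 / ln 4, a constant independent of n. So the limit is ln 30 / ln 4 = log_4(30).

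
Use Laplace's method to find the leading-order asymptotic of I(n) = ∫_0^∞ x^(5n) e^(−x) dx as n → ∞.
I(n) ~ sqrt(2π·5n) · (5n/e)^(5n)

Write the integrand as exp(5n ln x − x) and set f(x) = 5n ln x − x. Then f'(x) = 5n/x − 1 = 0 at x* = 5n, and f''(x*) = −5n/x*^2 = −1/(5n). Laplace's method (interior maximum) gives
  I(n) ~ e^(f(x*)) · sqrt(2π / |f''(x*)|)
        = exp(5n ln(5n) − 5n) · sqrt(2π · 5n)
        = (5n)^(5n) e^(−5n) · sqrt(2π·5n)
        = sqrt(2π·5n) · (5n/e)^(5n).
This matches Γ(5n+1) with Stirling applied to Γ.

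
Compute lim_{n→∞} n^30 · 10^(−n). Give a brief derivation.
lim = 0

Exponentials with base > 1 dominate every fixed polynomial: for any fixed c, n^c / 10^n → 0 as n → ∞ (e.g. by the ratio test, or by writing 10^n = e^(n ln 10) and noting e^(n ln 10) / n^c → ∞). Hence n^30 · 10^(−n) = n^30 / 10^n → 0.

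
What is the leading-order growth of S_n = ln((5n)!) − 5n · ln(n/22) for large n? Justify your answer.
S_n ~ 5n · (ln 110 − 1) + O(ln n)

Stirling: ln((5n)!) = 5n ln(5n) − 5n + O(ln n).
  S_n = 5n ln(5n) − 5n − 5n ln(n/22) + O(ln n)
      = 5n ln(5n) − 5n ln n + 5n ln 22 − 5n + O(ln n)
      = 5n ln 5 + 5n ln 22 − 5n + O(ln n)
      = 5n (ln 110 − 1) + O(ln n).
Numerically ln(110) − 1 ≈ 3.7005.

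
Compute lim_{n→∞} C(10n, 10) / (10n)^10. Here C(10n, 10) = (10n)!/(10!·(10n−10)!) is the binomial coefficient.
lim = 1/10! = 1/3628800

With N = 10n → ∞: C(N, 10) / N^10 = [N(N−1)…(N−9)] / (10! · N^10) = (1/10!) · 1 · (1 − 1/(10n)) · … · (1 − 9/(10n)). Each factor → 1 as N → ∞, so the limit is 1/10! = 1/3628800.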